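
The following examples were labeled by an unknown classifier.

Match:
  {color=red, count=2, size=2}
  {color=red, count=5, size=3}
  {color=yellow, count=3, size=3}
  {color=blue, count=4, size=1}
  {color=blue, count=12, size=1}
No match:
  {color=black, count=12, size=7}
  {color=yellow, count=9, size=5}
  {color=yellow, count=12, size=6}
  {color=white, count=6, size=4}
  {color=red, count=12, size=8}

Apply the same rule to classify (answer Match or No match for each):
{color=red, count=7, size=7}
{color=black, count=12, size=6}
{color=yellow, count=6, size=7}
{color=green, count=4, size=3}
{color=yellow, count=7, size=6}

A rule that fits every label: size ≤ 3 — true of each 'Match' example, false of each 'No match' one.

No match, No match, No match, Match, No match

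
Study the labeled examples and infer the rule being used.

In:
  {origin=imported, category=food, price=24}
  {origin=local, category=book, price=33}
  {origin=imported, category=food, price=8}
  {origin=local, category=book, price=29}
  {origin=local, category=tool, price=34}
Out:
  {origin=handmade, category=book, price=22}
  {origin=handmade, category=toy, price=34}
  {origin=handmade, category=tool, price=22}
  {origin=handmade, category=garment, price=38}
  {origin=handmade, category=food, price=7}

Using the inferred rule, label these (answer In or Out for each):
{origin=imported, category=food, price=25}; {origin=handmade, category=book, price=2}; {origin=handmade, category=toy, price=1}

In, Out, Out

Rule: origin is not handmade. This holds for each 'In' example and fails for each 'Out' one.
{origin=imported, category=food, price=25}: origin is imported — fits, so In.
{origin=handmade, category=book, price=2}: origin is handmade — does not satisfy this, so Out.
{origin=handmade, category=toy, price=1}: origin is handmade — does not satisfy this, so Out.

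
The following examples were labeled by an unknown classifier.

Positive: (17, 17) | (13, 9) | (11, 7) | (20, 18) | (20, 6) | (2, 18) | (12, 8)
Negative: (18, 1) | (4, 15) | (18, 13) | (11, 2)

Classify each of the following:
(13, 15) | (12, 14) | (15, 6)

Positive, Positive, Negative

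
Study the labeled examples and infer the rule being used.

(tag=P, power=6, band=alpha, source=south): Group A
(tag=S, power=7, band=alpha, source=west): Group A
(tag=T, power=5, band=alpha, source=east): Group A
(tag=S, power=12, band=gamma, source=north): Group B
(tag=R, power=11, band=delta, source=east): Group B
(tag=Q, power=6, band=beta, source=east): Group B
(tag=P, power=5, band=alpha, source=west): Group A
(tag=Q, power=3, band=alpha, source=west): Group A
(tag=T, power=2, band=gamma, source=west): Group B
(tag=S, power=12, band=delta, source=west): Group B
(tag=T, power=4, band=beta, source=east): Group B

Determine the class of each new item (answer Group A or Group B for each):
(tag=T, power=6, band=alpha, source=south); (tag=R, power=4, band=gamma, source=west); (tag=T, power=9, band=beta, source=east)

Group A, Group B, Group B

Every 'Group A' example satisfies: band is alpha. None of the 'Group B' examples do.
(tag=T, power=6, band=alpha, source=south) — band is alpha, hence Group A. (tag=R, power=4, band=gamma, source=west) — band is gamma, hence Group B. (tag=T, power=9, band=beta, source=east) — band is beta, hence Group B.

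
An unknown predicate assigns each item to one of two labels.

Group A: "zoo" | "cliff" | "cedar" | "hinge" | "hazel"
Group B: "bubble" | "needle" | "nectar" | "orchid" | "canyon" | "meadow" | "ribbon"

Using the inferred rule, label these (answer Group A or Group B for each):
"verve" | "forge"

Group A, Group A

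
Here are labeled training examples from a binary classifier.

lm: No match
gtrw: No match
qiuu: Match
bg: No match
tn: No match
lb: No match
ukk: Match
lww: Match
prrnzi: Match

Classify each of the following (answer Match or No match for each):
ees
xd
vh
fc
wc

The classifier is using: has a double letter.
ees → 'ee' doubled → Match. xd → no doubled letter → No match. vh → no doubled letter → No match. fc → no doubled letter → No match. wc → no doubled letter → No match.

Match, No match, No match, No match, No match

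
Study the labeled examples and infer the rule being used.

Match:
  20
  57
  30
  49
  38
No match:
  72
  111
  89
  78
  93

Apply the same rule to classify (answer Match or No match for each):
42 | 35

One predicate separates the groups cleanly: at most 57.
Match: 42, since 42 ≤ 57. Match: 35, since 35 ≤ 57.

Match, Match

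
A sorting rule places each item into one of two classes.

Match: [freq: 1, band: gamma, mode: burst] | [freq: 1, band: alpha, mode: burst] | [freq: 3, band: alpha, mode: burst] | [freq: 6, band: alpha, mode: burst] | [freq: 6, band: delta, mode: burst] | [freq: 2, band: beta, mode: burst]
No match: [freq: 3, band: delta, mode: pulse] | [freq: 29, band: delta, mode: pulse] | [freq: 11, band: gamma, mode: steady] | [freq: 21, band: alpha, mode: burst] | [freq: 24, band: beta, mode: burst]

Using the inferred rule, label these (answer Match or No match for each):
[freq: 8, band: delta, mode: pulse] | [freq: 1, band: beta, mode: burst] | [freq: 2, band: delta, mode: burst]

No match, Match, Match

The common property of the 'Match' items is: mode is burst AND freq ≤ 6. No 'No match' item has it.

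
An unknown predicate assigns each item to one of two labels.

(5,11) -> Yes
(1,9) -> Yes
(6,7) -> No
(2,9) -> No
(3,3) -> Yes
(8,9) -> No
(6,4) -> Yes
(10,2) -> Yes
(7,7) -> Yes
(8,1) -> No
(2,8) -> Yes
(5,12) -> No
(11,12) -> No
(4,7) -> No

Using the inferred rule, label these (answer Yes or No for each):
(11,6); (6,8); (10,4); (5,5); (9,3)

The pattern is that an item is 'Yes' exactly when: sum is even.
(11,6): 11+6 = 17, fails the rule → No.
(6,8): 6+8 = 14, meets the rule → Yes.
(10,4): 10+4 = 14, meets the rule → Yes.
(5,5): 5+5 = 10, meets the rule → Yes.
(9,3): 9+3 = 12, meets the rule → Yes.

No, Yes, Yes, Yes, Yes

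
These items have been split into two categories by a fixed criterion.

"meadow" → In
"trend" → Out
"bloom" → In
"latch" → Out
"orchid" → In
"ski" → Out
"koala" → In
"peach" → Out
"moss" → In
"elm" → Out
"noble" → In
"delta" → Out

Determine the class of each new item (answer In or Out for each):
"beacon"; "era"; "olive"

In, Out, In

Rule: contains 'o'. This holds for each 'In' example and fails for each 'Out' one.
In: "beacon", since has 'o'.
Out: "era", since no 'o'.
In: "olive", since has 'o'.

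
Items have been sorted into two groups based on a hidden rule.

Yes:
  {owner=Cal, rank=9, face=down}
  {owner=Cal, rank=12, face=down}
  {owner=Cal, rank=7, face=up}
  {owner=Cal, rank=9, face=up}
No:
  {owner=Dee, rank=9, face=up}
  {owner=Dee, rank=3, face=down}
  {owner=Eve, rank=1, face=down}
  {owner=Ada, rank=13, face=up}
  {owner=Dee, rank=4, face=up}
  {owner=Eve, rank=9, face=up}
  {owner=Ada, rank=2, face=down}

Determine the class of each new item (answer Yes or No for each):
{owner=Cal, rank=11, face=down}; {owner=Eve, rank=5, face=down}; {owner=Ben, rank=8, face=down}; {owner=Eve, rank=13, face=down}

Yes, No, No, No

The common property of the 'Yes' items is: owner is Cal. No 'No' item has it.
{owner=Cal, rank=11, face=down}: owner is Cal, qualifies → Yes. {owner=Eve, rank=5, face=down}: owner is Eve, does not fit → No. {owner=Ben, rank=8, face=down}: owner is Ben, does not fit → No. {owner=Eve, rank=13, face=down}: owner is Eve, does not fit → No.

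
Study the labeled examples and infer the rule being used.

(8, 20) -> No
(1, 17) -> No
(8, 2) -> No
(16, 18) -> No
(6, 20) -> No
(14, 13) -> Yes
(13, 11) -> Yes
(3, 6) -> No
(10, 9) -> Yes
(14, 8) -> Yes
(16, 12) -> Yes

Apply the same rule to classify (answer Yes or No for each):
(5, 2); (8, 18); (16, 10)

The classifier is using: first > second AND sum ≥ 18.
(5, 2): 5 > 2, 5+2 = 7, does not fit → No.
(8, 18): 8 < 18, 8+18 = 26, does not fit → No.
(16, 10): 16 > 10, 16+10 = 26, has this property → Yes.

No, No, Yes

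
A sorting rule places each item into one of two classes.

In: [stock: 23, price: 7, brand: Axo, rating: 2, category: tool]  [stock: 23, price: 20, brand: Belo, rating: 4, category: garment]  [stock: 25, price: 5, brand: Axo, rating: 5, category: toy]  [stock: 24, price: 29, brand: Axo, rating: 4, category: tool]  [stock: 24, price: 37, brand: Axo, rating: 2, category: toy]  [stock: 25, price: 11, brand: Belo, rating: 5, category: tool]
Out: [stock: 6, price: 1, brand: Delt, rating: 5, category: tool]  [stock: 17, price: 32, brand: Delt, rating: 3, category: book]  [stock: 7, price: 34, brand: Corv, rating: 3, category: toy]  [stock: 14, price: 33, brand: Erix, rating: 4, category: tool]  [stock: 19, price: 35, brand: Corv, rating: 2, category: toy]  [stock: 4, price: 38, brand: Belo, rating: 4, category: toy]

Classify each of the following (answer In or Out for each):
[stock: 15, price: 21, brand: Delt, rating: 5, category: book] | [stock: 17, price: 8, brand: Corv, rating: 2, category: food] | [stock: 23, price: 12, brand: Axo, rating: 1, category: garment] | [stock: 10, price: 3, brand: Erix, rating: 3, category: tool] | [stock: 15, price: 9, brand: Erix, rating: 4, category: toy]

The rule appears to be: stock ≥ 23.
[stock: 15, price: 21, brand: Delt, rating: 5, category: book]: stock = 15, does not satisfy this → Out. [stock: 17, price: 8, brand: Corv, rating: 2, category: food]: stock = 17, does not satisfy this → Out. [stock: 23, price: 12, brand: Axo, rating: 1, category: garment]: stock = 23, checks out → In. [stock: 10, price: 3, brand: Erix, rating: 3, category: tool]: stock = 10, does not satisfy this → Out. [stock: 15, price: 9, brand: Erix, rating: 4, category: toy]: stock = 15, does not satisfy this → Out.

Out, Out, In, Out, Out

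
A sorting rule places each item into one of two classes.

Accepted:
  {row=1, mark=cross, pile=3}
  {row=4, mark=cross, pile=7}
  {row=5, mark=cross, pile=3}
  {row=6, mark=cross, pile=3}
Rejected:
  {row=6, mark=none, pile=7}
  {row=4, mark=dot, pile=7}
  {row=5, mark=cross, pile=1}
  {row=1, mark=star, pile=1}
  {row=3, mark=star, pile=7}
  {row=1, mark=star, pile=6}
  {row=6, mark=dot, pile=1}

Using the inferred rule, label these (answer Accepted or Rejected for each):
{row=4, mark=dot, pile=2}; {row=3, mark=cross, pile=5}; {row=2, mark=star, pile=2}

The classifier is using: mark is cross AND pile ≥ 3.

Rejected, Accepted, Rejected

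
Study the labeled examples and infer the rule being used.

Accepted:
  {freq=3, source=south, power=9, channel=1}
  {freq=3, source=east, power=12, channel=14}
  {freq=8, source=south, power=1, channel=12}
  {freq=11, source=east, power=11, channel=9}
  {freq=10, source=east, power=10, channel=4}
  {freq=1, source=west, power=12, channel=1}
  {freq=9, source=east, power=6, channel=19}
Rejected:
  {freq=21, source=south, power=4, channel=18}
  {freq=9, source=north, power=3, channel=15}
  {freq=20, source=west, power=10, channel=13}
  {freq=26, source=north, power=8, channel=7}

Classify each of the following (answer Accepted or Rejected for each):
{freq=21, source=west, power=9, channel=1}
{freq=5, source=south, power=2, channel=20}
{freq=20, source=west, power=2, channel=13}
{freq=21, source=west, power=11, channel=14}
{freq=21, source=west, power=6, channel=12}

Every 'Accepted' example satisfies: source is east OR freq ≤ 8. None of the 'Rejected' examples do.

Rejected, Accepted, Rejected, Rejected, Rejected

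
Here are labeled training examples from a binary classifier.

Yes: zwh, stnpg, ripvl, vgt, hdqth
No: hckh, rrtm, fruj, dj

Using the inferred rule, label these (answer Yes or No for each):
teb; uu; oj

The rule appears to be: odd length.
teb — length 3, hence Yes. uu — length 2, hence No. oj — length 2, hence No.

Yes, No, No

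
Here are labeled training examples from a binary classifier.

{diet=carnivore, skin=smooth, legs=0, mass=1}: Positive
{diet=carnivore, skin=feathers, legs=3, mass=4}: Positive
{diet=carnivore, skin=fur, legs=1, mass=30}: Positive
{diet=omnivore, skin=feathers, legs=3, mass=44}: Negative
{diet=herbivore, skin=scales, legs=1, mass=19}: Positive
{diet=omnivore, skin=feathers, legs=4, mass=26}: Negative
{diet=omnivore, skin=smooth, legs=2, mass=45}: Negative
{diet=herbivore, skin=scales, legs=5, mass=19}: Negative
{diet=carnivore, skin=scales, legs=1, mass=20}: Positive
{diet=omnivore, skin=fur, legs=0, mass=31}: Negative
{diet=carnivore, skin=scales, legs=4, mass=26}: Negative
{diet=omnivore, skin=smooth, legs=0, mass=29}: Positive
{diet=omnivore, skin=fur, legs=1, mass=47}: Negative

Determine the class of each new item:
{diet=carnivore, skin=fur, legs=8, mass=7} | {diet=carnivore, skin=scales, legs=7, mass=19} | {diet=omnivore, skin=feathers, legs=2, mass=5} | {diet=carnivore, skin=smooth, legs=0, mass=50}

'Positive' ⟺ mass ≤ 30 AND legs ≤ 3.

Negative, Negative, Positive, Negative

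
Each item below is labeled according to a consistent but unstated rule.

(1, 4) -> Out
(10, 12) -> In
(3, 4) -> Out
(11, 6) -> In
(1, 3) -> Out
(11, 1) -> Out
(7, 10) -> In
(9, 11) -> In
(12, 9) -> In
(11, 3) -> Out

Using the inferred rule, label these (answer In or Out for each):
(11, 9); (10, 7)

The classifier is using: sum ≥ 17.
(11, 9): 11+9 = 20, passes → In. (10, 7): 10+7 = 17, passes → In.

In, In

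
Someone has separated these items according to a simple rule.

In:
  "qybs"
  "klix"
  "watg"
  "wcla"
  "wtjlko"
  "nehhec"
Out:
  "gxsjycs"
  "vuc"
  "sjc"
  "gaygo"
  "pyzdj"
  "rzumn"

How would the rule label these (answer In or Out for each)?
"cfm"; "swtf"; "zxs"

Out, In, Out

The distinguishing property — even length — holds for all the 'In' cases and none of the 'Out' cases.
"cfm" → length 3 → Out.
"swtf" → length 4 → In.
"zxs" → length 3 → Out.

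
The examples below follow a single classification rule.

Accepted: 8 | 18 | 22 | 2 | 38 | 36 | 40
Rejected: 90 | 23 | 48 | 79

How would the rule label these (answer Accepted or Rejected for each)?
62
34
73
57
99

The common property of the 'Accepted' items is: even AND at most 40. No 'Rejected' item has it.
62: 62 is even, 62 > 40, does not satisfy this → Rejected. 34: 34 is even, 34 ≤ 40, meets the rule → Accepted. 73: 73 is odd, 73 > 40, does not satisfy this → Rejected. 57: 57 is odd, 57 > 40, does not satisfy this → Rejected. 99: 99 is odd, 99 > 40, does not satisfy this → Rejected.

Rejected, Accepted, Rejected, Rejected, Rejected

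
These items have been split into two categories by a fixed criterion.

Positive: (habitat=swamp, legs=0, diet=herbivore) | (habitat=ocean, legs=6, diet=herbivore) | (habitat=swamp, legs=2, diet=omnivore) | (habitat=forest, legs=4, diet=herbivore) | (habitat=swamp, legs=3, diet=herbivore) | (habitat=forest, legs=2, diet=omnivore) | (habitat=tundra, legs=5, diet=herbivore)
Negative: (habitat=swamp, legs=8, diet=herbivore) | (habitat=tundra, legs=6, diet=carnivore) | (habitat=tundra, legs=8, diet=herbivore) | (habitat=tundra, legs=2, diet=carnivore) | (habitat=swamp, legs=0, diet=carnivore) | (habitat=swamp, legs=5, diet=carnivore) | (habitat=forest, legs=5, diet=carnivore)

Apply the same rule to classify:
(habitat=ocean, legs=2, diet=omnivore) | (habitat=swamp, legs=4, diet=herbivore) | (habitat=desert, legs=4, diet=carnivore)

Positive, Positive, Negative

One predicate separates the groups cleanly: diet is not carnivore AND legs ≤ 6.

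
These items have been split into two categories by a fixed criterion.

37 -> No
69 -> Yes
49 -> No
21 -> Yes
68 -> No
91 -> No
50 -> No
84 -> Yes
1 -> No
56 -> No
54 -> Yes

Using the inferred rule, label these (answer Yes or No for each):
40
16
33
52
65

Every 'Yes' example satisfies: multiple of 3. None of the 'No' examples do.
40 → 40 = 3·13 + 1 → No.
16 → 16 = 3·5 + 1 → No.
33 → 33 = 3·11 → Yes.
52 → 52 = 3·17 + 1 → No.
65 → 65 = 3·21 + 2 → No.

No, No, Yes, No, No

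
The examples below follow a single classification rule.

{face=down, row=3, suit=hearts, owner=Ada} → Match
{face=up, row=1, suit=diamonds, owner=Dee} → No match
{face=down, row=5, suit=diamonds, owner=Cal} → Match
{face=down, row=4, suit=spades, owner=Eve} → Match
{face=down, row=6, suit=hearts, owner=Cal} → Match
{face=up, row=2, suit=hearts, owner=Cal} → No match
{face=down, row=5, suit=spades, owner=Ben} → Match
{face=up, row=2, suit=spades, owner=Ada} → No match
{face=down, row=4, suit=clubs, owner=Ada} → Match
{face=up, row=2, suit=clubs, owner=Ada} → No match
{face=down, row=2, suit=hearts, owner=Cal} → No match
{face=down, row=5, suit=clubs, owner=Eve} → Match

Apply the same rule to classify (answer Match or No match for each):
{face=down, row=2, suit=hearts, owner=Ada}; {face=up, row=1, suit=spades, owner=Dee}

The distinguishing property — row ≥ 3 — holds for all the 'Match' cases and none of the 'No match' cases.
{face=down, row=2, suit=hearts, owner=Ada}: row = 2, does not satisfy this → No match.
{face=up, row=1, suit=spades, owner=Dee}: row = 1, does not satisfy this → No match.

No match, No match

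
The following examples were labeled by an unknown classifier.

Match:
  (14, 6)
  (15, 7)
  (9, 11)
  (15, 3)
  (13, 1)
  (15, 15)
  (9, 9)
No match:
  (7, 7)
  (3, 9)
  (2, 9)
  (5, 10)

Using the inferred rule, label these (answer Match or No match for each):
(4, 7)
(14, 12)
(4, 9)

'Match' ⟺ first ≥ 9.
(4, 7) → first 4 → No match. (14, 12) → first 14 → Match. (4, 9) → first 4 → No match.

No match, Match, No match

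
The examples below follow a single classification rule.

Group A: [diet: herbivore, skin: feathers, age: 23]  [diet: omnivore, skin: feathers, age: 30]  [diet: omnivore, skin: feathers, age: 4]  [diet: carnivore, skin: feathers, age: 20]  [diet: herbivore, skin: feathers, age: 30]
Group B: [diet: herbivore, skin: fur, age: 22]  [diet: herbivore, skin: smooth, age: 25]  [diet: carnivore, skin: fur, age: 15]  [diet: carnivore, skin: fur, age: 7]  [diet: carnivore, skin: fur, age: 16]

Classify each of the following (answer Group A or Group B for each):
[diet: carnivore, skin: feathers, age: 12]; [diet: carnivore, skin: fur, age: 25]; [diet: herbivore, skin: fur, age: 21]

Looking at the examples, the only property every 'Group A' case has and every 'Group B' case lacks is: skin is feathers.
Group A: [diet: carnivore, skin: feathers, age: 12], since skin is feathers. Group B: [diet: carnivore, skin: fur, age: 25], since skin is fur. Group B: [diet: herbivore, skin: fur, age: 21], since skin is fur.

Group A, Group B, Group B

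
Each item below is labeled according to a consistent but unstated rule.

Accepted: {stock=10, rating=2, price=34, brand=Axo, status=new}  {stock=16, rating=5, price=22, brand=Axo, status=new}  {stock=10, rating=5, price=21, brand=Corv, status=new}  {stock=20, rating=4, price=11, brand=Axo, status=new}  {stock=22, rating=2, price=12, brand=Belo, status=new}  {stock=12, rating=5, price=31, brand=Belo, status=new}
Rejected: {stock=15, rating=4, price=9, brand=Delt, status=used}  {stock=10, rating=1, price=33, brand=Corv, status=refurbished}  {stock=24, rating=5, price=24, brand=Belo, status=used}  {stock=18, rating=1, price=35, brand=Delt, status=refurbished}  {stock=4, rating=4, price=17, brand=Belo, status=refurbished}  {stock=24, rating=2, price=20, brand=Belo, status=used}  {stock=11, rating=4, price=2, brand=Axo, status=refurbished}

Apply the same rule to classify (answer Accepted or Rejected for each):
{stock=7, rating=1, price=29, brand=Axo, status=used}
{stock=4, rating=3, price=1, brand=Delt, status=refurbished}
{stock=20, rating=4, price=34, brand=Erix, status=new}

One predicate separates the groups cleanly: status is new.

Rejected, Rejected, Accepted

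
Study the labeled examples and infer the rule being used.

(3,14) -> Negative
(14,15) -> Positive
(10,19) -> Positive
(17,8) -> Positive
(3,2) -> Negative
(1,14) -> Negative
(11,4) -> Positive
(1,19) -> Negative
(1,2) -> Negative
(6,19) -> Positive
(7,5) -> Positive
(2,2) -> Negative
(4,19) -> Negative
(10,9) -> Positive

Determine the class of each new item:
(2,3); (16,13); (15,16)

Negative, Positive, Positive

A rule that fits every label: first ≥ 5 — true of each 'Positive' example, false of each 'Negative' one.
(2,3): first 2 — doesn't match, so Negative.
(16,13): first 16 — checks out, so Positive.
(15,16): first 15 — checks out, so Positive.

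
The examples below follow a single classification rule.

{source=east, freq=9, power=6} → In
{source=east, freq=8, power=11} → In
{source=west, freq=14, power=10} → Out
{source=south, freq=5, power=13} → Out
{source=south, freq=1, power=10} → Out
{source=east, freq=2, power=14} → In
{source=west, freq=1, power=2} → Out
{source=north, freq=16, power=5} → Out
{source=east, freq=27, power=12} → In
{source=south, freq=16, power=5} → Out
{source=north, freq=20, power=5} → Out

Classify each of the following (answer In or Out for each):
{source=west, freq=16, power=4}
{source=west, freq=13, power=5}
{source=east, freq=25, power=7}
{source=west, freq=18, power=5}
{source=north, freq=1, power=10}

The rule appears to be: source is east.
Out: {source=west, freq=16, power=4}, since source is west.
Out: {source=west, freq=13, power=5}, since source is west.
In: {source=east, freq=25, power=7}, since source is east.
Out: {source=west, freq=18, power=5}, since source is west.
Out: {source=north, freq=1, power=10}, since source is north.

Out, Out, In, Out, Out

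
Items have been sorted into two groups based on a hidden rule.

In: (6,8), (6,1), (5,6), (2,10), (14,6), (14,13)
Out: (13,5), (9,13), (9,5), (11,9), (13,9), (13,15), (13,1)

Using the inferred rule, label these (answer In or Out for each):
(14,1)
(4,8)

Comparing the two groups points to one rule — product is even.
(14,1): In (14·1 = 14). (4,8): In (4·8 = 32).

In, In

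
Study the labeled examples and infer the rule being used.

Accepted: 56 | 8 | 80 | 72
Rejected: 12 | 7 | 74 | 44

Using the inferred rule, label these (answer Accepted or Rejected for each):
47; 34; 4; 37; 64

All 'Accepted' examples share one property — multiple of 8 — and every 'Rejected' example lacks it.
47: Rejected (47 = 8·5 + 7). 34: Rejected (34 = 8·4 + 2). 4: Rejected (4 = 8·0 + 4). 37: Rejected (37 = 8·4 + 5). 64: Accepted (64 = 8·8).

Rejected, Rejected, Rejected, Rejected, Accepted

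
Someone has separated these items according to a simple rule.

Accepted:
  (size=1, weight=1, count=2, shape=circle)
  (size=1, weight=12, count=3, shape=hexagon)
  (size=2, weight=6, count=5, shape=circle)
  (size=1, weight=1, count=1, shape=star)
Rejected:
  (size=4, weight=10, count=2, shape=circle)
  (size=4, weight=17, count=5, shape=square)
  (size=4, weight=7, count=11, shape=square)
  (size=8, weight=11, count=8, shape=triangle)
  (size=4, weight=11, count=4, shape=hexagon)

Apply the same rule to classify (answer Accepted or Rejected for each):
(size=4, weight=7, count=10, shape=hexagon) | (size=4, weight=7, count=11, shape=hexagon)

Rejected, Rejected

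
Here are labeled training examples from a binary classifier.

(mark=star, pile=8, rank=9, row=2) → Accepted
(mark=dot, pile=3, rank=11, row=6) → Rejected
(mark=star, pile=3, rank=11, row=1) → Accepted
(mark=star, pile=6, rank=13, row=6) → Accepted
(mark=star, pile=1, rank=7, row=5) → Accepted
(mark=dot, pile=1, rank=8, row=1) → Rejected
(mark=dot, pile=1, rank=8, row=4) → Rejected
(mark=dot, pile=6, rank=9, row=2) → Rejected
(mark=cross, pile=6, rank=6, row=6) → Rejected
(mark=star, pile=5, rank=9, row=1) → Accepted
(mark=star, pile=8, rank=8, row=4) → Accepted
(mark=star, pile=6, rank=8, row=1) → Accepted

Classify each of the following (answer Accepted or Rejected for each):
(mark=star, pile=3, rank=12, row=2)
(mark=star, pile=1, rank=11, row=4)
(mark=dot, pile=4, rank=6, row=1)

Rule: mark is star. This holds for each 'Accepted' example and fails for each 'Rejected' one.
(mark=star, pile=3, rank=12, row=2) → mark is star → Accepted. (mark=star, pile=1, rank=11, row=4) → mark is star → Accepted. (mark=dot, pile=4, rank=6, row=1) → mark is dot → Rejected.

Accepted, Accepted, Rejected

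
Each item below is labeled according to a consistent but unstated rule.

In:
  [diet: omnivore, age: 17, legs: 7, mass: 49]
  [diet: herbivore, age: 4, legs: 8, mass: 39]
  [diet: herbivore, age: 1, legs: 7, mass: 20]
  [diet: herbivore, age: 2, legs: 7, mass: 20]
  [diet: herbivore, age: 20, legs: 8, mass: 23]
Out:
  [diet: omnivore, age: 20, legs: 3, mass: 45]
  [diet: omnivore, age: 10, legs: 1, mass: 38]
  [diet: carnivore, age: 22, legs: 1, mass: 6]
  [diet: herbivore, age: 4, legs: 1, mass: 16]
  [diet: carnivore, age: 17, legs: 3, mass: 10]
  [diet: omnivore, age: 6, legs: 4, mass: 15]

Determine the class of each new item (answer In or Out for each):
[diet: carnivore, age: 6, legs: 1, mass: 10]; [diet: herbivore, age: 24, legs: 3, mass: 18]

Out, Out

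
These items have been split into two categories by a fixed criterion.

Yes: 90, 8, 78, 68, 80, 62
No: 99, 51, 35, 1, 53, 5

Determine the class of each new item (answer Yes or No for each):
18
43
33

Yes, No, No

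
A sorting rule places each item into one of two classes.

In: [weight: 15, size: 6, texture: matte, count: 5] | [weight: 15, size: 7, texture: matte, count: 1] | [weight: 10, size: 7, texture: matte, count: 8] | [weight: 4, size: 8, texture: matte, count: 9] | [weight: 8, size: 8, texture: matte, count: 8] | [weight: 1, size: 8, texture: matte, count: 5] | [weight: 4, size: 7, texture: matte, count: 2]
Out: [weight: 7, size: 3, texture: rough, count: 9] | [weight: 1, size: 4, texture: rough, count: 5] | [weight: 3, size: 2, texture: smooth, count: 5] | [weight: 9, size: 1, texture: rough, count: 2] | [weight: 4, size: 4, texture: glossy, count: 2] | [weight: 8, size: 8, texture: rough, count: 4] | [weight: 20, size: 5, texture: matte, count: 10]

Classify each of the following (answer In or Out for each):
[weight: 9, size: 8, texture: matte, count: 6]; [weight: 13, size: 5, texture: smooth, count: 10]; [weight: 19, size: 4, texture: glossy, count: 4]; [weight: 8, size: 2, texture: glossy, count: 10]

In, Out, Out, Out

All 'In' examples share one property — texture is matte AND size ≥ 6 — and every 'Out' example lacks it.
[weight: 9, size: 8, texture: matte, count: 6]: In (texture is matte, size = 8). [weight: 13, size: 5, texture: smooth, count: 10]: Out (texture is smooth, size = 5). [weight: 19, size: 4, texture: glossy, count: 4]: Out (texture is glossy, size = 4). [weight: 8, size: 2, texture: glossy, count: 10]: Out (texture is glossy, size = 2).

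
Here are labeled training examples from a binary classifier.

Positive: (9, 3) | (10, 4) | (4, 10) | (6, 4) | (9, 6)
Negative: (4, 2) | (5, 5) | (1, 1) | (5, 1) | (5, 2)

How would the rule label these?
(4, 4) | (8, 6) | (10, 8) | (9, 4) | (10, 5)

A rule that fits every label: max ≥ 6 — true of each 'Positive' example, false of each 'Negative' one.

Negative, Positive, Positive, Positive, Positive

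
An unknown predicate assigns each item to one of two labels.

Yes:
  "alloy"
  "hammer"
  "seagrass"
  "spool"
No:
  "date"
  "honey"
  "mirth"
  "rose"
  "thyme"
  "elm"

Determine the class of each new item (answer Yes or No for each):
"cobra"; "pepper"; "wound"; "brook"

The rule appears to be: has a double letter.

No, Yes, No, Yes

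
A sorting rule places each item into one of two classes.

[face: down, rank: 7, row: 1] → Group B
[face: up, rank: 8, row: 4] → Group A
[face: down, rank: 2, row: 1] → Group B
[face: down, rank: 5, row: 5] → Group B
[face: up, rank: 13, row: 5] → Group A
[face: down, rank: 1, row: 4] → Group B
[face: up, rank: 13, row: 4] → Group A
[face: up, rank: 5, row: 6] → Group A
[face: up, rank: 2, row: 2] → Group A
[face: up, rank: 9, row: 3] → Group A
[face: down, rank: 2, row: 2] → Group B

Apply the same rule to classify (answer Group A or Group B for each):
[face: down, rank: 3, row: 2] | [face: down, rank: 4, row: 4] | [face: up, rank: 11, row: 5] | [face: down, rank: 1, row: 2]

Looking at the examples, the only property every 'Group A' case has and every 'Group B' case lacks is: face is up.
Group B: [face: down, rank: 3, row: 2], since face is down.
Group B: [face: down, rank: 4, row: 4], since face is down.
Group A: [face: up, rank: 11, row: 5], since face is up.
Group B: [face: down, rank: 1, row: 2], since face is down.

Group B, Group B, Group A, Group B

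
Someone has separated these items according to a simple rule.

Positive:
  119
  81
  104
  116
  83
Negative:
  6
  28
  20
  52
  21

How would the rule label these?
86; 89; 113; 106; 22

Positive, Positive, Positive, Positive, Negative

The common property of the 'Positive' items is: at least 81. No 'Negative' item has it.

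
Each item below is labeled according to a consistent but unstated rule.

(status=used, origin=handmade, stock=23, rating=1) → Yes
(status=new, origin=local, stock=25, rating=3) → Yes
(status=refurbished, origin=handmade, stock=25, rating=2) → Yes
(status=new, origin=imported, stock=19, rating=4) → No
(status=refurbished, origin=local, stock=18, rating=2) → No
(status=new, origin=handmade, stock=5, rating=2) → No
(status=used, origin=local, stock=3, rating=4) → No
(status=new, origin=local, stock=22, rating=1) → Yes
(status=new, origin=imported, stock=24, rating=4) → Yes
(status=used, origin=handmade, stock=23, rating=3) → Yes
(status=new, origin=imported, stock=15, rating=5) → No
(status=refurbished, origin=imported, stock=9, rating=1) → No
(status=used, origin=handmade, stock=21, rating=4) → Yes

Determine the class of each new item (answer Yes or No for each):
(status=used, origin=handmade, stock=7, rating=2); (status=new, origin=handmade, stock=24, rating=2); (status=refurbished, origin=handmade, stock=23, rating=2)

A rule that fits every label: stock ≥ 21 — true of each 'Yes' example, false of each 'No' one.
(status=used, origin=handmade, stock=7, rating=2) → stock = 7 → No.
(status=new, origin=handmade, stock=24, rating=2) → stock = 24 → Yes.
(status=refurbished, origin=handmade, stock=23, rating=2) → stock = 23 → Yes.

No, Yes, Yes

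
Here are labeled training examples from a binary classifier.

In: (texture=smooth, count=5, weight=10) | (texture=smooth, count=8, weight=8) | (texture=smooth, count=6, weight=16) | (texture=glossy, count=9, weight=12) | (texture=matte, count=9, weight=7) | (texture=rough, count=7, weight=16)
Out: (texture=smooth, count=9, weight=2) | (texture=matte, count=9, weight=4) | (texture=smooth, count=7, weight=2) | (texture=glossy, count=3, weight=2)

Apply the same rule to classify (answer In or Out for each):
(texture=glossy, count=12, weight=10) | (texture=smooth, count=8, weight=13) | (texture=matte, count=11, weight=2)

In, In, Out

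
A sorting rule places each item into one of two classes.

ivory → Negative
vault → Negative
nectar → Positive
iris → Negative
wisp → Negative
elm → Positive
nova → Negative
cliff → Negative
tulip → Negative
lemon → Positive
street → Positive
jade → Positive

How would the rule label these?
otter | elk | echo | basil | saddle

Positive, Positive, Positive, Negative, Positive

The simplest hypothesis consistent with all the labels is: contains 'e'.
otter: has 'e', qualifies → Positive. elk: has 'e', qualifies → Positive. echo: has 'e', qualifies → Positive. basil: no 'e', fails the rule → Negative. saddle: has 'e', qualifies → Positive.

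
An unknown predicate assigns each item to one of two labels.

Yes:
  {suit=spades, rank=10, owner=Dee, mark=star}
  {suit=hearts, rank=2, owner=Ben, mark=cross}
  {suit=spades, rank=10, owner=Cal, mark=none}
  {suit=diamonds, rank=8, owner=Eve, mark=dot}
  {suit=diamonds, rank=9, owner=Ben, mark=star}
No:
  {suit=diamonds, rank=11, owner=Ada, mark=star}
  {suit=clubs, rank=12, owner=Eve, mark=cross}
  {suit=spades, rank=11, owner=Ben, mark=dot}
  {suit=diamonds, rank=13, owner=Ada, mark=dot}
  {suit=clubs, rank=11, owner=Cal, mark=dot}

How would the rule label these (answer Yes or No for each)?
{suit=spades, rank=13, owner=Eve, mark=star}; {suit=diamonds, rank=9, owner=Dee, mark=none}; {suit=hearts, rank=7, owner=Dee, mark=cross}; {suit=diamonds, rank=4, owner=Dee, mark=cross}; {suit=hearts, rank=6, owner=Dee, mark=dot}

No, Yes, Yes, Yes, Yes

One predicate separates the groups cleanly: rank ≤ 10.
{suit=spades, rank=13, owner=Eve, mark=star}: No (rank = 13).
{suit=diamonds, rank=9, owner=Dee, mark=none}: Yes (rank = 9).
{suit=hearts, rank=7, owner=Dee, mark=cross}: Yes (rank = 7).
{suit=diamonds, rank=4, owner=Dee, mark=cross}: Yes (rank = 4).
{suit=hearts, rank=6, owner=Dee, mark=dot}: Yes (rank = 6).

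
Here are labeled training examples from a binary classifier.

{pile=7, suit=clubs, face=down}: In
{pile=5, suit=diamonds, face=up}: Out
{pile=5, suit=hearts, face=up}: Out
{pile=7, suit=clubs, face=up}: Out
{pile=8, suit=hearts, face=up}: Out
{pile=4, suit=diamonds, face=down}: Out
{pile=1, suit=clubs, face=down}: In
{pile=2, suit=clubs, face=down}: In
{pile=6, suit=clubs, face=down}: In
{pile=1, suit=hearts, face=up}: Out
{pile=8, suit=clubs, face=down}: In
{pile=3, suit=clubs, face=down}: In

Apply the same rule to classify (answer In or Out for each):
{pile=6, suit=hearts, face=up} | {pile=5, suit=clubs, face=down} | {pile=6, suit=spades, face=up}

Out, In, Out

The distinguishing property — suit is clubs AND face is down — holds for all the 'In' cases and none of the 'Out' cases.
Out: {pile=6, suit=hearts, face=up}, since suit is hearts, face is up.
In: {pile=5, suit=clubs, face=down}, since suit is clubs, face is down.
Out: {pile=6, suit=spades, face=up}, since suit is spades, face is up.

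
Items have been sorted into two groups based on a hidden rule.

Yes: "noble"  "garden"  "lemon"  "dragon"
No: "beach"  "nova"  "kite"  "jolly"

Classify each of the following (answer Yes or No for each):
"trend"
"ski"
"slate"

Yes, No, No

A rule that fits every label: length ≥ 5 AND contains 'n' — true of each 'Yes' example, false of each 'No' one.
"trend" → length 5, has 'n' → Yes.
"ski" → length 3, no 'n' → No.
"slate" → length 5, no 'n' → No.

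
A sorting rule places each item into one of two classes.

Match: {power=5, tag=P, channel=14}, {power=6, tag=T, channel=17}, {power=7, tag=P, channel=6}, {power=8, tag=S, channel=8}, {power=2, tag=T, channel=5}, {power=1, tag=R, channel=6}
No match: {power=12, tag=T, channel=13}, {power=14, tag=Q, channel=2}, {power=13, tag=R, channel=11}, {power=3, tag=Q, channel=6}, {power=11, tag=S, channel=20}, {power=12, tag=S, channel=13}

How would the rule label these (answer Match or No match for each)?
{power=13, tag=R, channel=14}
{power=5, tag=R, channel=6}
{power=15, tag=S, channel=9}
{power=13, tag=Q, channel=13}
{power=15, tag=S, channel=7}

No match, Match, No match, No match, No match

One predicate separates the groups cleanly: power ≠ 3 AND power ≤ 8.
{power=13, tag=R, channel=14} — power = 13, hence No match. {power=5, tag=R, channel=6} — power = 5, hence Match. {power=15, tag=S, channel=9} — power = 15, hence No match. {power=13, tag=Q, channel=13} — power = 13, hence No match. {power=15, tag=S, channel=7} — power = 15, hence No match.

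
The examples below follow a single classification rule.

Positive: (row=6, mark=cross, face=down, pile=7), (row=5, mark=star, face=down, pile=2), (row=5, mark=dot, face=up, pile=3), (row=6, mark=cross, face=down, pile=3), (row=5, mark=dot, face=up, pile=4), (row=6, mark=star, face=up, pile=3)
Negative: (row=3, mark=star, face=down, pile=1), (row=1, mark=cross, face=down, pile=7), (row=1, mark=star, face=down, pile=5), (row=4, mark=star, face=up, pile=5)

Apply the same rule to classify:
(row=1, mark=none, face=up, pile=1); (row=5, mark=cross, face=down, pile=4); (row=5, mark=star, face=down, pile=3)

Negative, Positive, Positive

Every 'Positive' example satisfies: row ≥ 5. None of the 'Negative' examples do.
(row=1, mark=none, face=up, pile=1): row = 1, fails this test → Negative. (row=5, mark=cross, face=down, pile=4): row = 5, fits → Positive. (row=5, mark=star, face=down, pile=3): row = 5, fits → Positive.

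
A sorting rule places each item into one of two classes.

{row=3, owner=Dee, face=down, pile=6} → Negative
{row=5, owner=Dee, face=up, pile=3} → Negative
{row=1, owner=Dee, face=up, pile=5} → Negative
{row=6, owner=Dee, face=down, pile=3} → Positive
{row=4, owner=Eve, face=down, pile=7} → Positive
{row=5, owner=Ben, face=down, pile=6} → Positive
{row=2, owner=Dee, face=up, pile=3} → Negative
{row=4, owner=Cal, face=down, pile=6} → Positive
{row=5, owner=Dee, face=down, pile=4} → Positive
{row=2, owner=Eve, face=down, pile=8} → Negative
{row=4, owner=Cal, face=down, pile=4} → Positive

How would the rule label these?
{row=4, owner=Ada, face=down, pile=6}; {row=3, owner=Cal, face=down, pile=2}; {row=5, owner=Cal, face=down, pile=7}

Positive, Negative, Positive

All 'Positive' examples share one property — face is down AND row ≥ 4 — and every 'Negative' example lacks it.
{row=4, owner=Ada, face=down, pile=6}: Positive (face is down, row = 4).
{row=3, owner=Cal, face=down, pile=2}: Negative (face is down, row = 3).
{row=5, owner=Cal, face=down, pile=7}: Positive (face is down, row = 5).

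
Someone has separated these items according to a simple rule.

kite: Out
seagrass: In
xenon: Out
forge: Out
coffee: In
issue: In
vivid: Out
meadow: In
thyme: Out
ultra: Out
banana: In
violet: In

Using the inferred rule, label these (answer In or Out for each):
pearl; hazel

Every 'In' example satisfies: has ≥ 3 vowels. None of the 'Out' examples do.
Out: pearl, since 2 vowels. Out: hazel, since 2 vowels.

Out, Out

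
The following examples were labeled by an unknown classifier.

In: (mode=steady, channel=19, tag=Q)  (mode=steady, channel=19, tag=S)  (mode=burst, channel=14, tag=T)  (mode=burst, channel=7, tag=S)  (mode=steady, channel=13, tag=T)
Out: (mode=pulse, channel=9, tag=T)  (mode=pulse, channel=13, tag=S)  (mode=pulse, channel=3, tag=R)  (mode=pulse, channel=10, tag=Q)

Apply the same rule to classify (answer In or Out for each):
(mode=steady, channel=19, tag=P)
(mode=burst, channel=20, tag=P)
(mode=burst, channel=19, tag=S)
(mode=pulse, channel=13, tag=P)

In, In, In, Out

One predicate separates the groups cleanly: mode is not pulse.
(mode=steady, channel=19, tag=P): mode is steady — has this property, so In.
(mode=burst, channel=20, tag=P): mode is burst — has this property, so In.
(mode=burst, channel=19, tag=S): mode is burst — has this property, so In.
(mode=pulse, channel=13, tag=P): mode is pulse — does not pass, so Out.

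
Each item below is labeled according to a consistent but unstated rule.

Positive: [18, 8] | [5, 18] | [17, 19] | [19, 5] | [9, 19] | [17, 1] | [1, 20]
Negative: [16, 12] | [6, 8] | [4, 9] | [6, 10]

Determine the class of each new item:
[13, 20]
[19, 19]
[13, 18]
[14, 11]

Positive, Positive, Positive, Negative

The common property of the 'Positive' items is: max ≥ 17. No 'Negative' item has it.
Positive: [13, 20], since max 20. Positive: [19, 19], since max 19. Positive: [13, 18], since max 18. Negative: [14, 11], since max 14.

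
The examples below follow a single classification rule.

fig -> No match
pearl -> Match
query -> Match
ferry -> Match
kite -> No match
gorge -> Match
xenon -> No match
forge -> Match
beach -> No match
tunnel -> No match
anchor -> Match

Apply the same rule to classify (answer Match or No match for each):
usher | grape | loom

The pattern is that an item is 'Match' exactly when: contains 'r'.
usher → has 'r' → Match.
grape → has 'r' → Match.
loom → no 'r' → No match.

Match, Match, No match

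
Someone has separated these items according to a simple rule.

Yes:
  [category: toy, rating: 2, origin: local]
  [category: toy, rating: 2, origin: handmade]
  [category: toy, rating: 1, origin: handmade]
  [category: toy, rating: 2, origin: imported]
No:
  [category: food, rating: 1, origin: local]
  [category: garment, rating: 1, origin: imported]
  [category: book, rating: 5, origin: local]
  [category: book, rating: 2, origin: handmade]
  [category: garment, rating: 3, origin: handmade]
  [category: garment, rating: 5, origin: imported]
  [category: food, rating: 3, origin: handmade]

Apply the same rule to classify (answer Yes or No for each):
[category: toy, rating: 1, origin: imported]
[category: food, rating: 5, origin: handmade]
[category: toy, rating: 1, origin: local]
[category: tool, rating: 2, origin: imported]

Yes, No, Yes, No

Looking at the examples, the only property every 'Yes' case has and every 'No' case lacks is: category is toy.
[category: toy, rating: 1, origin: imported]: category is toy — checks out, so Yes.
[category: food, rating: 5, origin: handmade]: category is food — lacks this property, so No.
[category: toy, rating: 1, origin: local]: category is toy — checks out, so Yes.
[category: tool, rating: 2, origin: imported]: category is tool — lacks this property, so No.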